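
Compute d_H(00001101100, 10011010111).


XOR: 10010111011
Count of 1s: 7

7


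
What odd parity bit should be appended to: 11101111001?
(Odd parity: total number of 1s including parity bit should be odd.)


Number of 1s in data: 8
Parity bit: 1

1


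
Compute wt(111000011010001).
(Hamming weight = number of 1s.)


Counting 1s in 111000011010001

7


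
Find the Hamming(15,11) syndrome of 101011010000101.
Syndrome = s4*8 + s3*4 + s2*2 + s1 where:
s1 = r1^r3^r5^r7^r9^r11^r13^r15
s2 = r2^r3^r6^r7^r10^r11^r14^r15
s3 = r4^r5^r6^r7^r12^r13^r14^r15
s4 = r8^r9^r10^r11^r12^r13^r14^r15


s1=1, s2=1, s3=0, s4=1

Syndrome = 11 (error at position 11)


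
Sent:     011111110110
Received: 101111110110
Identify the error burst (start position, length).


XOR: 110000000000

Burst at position 0, length 2


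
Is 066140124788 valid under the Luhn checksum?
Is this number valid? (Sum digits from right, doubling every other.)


Luhn sum = 52
52 mod 10 = 2

Invalid (Luhn sum mod 10 = 2)


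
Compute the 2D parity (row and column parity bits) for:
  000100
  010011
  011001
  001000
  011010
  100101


Row parities: 111111
Column parities: 111001

Row P: 111111, Col P: 111001, Corner: 0


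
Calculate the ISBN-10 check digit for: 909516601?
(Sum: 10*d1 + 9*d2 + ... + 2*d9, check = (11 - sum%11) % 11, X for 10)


Weighted sum: 259
259 mod 11 = 6

Check digit: 5


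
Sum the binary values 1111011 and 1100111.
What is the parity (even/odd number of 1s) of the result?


1111011 = 123
1100111 = 103
Sum = 226 = 11100010
1s count = 4

even parity (4 ones in 11100010)


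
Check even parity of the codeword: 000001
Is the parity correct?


Number of 1s: 1

No, parity error (1 ones)


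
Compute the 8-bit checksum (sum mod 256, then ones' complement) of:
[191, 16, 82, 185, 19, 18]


Sum = 511 mod 256 = 255
Complement = 0

0


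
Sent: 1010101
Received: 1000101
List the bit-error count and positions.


XOR: 0010000

1 error(s) at position(s): 2


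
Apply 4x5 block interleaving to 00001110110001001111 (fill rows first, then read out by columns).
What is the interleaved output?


Matrix:
  00001
  11011
  00010
  01111
Read columns: 01000101000101111101

01000101000101111101


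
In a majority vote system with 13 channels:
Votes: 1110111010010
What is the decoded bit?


Ones: 8 out of 13
Threshold: 7

1 (8/13 voted 1)


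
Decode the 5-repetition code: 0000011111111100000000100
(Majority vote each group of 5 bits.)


Groups: 00000, 11111, 11110, 00000, 00100
Majority votes: 01100

01100


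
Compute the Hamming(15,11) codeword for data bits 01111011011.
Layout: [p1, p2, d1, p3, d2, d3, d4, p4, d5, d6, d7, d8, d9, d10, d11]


Parity bits: p1=1, p2=1, p3=0, p4=1

110011111011011


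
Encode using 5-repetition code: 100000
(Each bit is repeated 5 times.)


Each bit -> 5 copies

111110000000000000000000000000


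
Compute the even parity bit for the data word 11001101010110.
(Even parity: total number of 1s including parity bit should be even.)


Number of 1s in data: 8
Parity bit: 0

0


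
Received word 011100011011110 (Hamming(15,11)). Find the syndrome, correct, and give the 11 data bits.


Syndrome = 0: no error detected

Data: 10001011110 (no errors)


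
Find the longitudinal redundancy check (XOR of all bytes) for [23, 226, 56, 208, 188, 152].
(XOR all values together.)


XOR chain: 23 ^ 226 ^ 56 ^ 208 ^ 188 ^ 152 = 57

57


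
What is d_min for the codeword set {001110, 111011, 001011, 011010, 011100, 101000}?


Comparing all pairs, minimum distance: 2
Can detect 1 errors, correct 0 errors

2


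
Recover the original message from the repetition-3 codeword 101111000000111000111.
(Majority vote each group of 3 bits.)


Groups: 101, 111, 000, 000, 111, 000, 111
Majority votes: 1100101

1100101


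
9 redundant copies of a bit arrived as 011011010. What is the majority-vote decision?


Ones: 5 out of 9
Threshold: 5

1 (5/9 voted 1)


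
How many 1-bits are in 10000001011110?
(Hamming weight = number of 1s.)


Counting 1s in 10000001011110

6


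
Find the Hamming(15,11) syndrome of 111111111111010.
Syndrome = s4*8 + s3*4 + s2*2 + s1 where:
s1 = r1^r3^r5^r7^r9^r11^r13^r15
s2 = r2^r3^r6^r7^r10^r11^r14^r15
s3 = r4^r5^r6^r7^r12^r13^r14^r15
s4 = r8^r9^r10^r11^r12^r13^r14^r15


s1=0, s2=1, s3=0, s4=0

Syndrome = 2 (error at position 2)


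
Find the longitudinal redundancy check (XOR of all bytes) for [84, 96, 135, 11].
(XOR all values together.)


XOR chain: 84 ^ 96 ^ 135 ^ 11 = 184

184


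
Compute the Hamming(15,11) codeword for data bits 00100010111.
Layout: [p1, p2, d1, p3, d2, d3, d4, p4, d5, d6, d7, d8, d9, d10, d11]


Parity bits: p1=1, p2=0, p3=0, p4=0

100001000010111


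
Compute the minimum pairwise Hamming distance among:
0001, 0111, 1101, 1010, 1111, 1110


Comparing all pairs, minimum distance: 1
Can detect 0 errors, correct 0 errors

1


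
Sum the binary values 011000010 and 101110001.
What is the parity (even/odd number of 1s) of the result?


011000010 = 194
101110001 = 369
Sum = 563 = 1000110011
1s count = 5

odd parity (5 ones in 1000110011)


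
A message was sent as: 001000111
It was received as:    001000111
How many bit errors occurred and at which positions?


XOR: 000000000

0 errors (received matches sent)


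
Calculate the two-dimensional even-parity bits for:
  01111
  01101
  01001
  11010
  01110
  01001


Row parities: 010110
Column parities: 10110

Row P: 010110, Col P: 10110, Corner: 1


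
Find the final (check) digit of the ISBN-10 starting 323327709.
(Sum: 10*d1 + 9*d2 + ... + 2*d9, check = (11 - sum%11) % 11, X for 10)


Weighted sum: 186
186 mod 11 = 10

Check digit: 1


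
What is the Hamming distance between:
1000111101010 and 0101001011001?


XOR: 1101110110011
Count of 1s: 9

9


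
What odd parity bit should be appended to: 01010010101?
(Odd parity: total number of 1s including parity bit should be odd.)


Number of 1s in data: 5
Parity bit: 0

0


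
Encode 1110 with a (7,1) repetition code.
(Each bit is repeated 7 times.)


Each bit -> 7 copies

1111111111111111111110000000


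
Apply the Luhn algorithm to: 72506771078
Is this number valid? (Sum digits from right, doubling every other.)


Luhn sum = 49
49 mod 10 = 9

Invalid (Luhn sum mod 10 = 9)


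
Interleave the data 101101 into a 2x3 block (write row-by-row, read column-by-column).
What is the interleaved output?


Matrix:
  101
  101
Read columns: 110011

110011


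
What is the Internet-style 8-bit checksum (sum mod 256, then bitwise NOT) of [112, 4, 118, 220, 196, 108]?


Sum = 758 mod 256 = 246
Complement = 9

9


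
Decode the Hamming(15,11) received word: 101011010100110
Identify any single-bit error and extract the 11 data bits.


Syndrome = 0: no error detected

Data: 11100100110 (no errors)


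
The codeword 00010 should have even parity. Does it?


Number of 1s: 1

No, parity error (1 ones)


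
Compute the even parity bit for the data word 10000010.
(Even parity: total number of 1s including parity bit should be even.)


Number of 1s in data: 2
Parity bit: 0

0


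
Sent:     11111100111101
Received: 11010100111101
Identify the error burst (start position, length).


XOR: 00101000000000

Burst at position 2, length 3


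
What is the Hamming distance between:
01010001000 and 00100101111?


XOR: 01110100111
Count of 1s: 7

7


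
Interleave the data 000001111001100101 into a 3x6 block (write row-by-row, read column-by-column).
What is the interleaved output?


Matrix:
  000001
  111001
  100101
Read columns: 011010010001000111

011010010001000111


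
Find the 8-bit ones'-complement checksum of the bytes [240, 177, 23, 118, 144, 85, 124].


Sum = 911 mod 256 = 143
Complement = 112

112


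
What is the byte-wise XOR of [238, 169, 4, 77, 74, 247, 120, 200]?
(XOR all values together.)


XOR chain: 238 ^ 169 ^ 4 ^ 77 ^ 74 ^ 247 ^ 120 ^ 200 = 3

3


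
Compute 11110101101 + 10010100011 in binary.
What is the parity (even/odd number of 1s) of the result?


11110101101 = 1965
10010100011 = 1187
Sum = 3152 = 110001010000
1s count = 4

even parity (4 ones in 110001010000)


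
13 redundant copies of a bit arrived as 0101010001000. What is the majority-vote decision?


Ones: 4 out of 13
Threshold: 7

0 (4/13 voted 1)


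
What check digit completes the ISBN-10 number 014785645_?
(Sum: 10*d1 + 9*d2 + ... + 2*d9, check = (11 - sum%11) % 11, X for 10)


Weighted sum: 209
209 mod 11 = 0

Check digit: 0


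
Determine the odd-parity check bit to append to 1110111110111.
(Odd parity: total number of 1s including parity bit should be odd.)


Number of 1s in data: 11
Parity bit: 0

0


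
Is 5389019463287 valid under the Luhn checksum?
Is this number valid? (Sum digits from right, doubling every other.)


Luhn sum = 75
75 mod 10 = 5

Invalid (Luhn sum mod 10 = 5)


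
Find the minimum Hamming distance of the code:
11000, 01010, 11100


Comparing all pairs, minimum distance: 1
Can detect 0 errors, correct 0 errors

1


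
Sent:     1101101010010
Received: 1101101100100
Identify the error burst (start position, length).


XOR: 0000000110110

Burst at position 7, length 5


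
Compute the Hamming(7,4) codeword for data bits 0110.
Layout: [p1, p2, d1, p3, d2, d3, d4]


Parity bits: p1=1, p2=1, p3=0

1100110


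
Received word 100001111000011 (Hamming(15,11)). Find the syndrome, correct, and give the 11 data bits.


Syndrome = 0: no error detected

Data: 00111000011 (no errors)


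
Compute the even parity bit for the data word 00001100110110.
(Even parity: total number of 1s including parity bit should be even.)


Number of 1s in data: 6
Parity bit: 0

0


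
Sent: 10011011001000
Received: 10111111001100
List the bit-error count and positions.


XOR: 00100100000100

3 error(s) at position(s): 2, 5, 11


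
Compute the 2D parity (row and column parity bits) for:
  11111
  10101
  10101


Row parities: 111
Column parities: 11111

Row P: 111, Col P: 11111, Corner: 1


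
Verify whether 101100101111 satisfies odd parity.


Number of 1s: 8

No, parity error (8 ones)


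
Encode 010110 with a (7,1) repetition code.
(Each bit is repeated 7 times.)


Each bit -> 7 copies

000000011111110000000111111111111110000000


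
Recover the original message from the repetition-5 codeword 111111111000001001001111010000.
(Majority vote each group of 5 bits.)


Groups: 11111, 11110, 00001, 00100, 11110, 10000
Majority votes: 110010

110010


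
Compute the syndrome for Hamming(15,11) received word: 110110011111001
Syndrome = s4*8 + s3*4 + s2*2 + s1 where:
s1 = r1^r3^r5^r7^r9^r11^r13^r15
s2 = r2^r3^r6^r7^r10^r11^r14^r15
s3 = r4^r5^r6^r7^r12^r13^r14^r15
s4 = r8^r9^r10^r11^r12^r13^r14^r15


s1=1, s2=0, s3=0, s4=0

Syndrome = 1 (error at position 1)


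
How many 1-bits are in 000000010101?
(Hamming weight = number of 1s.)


Counting 1s in 000000010101

3


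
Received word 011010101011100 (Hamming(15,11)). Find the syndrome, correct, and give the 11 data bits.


Syndrome = 0: no error detected

Data: 11011011100 (no errors)


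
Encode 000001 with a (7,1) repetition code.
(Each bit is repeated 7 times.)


Each bit -> 7 copies

000000000000000000000000000000000001111111


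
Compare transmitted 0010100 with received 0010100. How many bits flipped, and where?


XOR: 0000000

0 errors (received matches sent)


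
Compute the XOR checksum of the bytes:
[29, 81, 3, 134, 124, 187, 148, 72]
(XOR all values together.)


XOR chain: 29 ^ 81 ^ 3 ^ 134 ^ 124 ^ 187 ^ 148 ^ 72 = 210

210


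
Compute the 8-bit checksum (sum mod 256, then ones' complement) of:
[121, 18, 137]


Sum = 276 mod 256 = 20
Complement = 235

235


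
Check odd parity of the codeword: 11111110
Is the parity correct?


Number of 1s: 7

Yes, parity is correct (7 ones)


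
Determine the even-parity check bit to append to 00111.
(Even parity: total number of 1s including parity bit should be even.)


Number of 1s in data: 3
Parity bit: 1

1


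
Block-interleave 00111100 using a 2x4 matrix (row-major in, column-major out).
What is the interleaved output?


Matrix:
  0011
  1100
Read columns: 01011010

01011010


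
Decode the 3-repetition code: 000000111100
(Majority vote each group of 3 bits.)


Groups: 000, 000, 111, 100
Majority votes: 0010

0010


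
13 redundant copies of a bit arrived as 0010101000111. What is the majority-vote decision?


Ones: 6 out of 13
Threshold: 7

0 (6/13 voted 1)


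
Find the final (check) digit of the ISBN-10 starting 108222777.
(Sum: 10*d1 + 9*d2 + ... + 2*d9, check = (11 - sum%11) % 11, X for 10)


Weighted sum: 173
173 mod 11 = 8

Check digit: 3


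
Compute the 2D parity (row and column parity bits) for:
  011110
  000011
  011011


Row parities: 000
Column parities: 000110

Row P: 000, Col P: 000110, Corner: 0


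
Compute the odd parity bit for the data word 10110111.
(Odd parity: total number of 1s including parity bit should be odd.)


Number of 1s in data: 6
Parity bit: 1

1


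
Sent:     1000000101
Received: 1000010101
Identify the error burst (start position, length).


XOR: 0000010000

Burst at position 5, length 1


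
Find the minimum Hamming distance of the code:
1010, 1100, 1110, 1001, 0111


Comparing all pairs, minimum distance: 1
Can detect 0 errors, correct 0 errors

1


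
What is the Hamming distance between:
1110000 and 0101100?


XOR: 1011100
Count of 1s: 4

4


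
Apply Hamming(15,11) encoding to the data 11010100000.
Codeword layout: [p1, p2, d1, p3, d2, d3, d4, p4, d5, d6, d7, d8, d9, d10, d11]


Parity bits: p1=1, p2=1, p3=0, p4=1

111010110100000


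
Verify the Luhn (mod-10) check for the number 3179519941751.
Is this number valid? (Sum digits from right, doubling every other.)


Luhn sum = 61
61 mod 10 = 1

Invalid (Luhn sum mod 10 = 1)


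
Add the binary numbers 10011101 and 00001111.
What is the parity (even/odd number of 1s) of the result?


10011101 = 157
00001111 = 15
Sum = 172 = 10101100
1s count = 4

even parity (4 ones in 10101100)


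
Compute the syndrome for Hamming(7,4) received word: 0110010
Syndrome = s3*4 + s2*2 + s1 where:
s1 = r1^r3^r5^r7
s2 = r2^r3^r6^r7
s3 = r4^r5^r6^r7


s1=1, s2=1, s3=1

Syndrome = 7 (error at position 7)


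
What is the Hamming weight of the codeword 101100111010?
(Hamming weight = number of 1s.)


Counting 1s in 101100111010

7


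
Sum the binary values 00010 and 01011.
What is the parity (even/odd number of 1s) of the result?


00010 = 2
01011 = 11
Sum = 13 = 1101
1s count = 3

odd parity (3 ones in 1101)


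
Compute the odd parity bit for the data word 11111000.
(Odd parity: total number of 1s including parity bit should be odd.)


Number of 1s in data: 5
Parity bit: 0

0


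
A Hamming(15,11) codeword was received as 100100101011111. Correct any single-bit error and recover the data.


Syndrome = 0: no error detected

Data: 00011011111 (no errors)


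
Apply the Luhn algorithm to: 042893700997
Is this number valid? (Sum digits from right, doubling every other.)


Luhn sum = 58
58 mod 10 = 8

Invalid (Luhn sum mod 10 = 8)


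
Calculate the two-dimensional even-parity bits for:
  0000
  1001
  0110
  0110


Row parities: 0000
Column parities: 1001

Row P: 0000, Col P: 1001, Corner: 0


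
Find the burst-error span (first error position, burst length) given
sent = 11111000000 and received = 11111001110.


XOR: 00000001110

Burst at position 7, length 3


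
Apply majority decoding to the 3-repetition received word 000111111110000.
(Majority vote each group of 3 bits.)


Groups: 000, 111, 111, 110, 000
Majority votes: 01110

01110


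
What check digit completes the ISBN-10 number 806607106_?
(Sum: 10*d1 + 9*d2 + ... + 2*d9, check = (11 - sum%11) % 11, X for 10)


Weighted sum: 221
221 mod 11 = 1

Check digit: X


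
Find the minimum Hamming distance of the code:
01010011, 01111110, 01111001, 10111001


Comparing all pairs, minimum distance: 2
Can detect 1 errors, correct 0 errors

2


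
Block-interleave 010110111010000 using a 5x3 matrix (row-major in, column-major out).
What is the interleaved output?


Matrix:
  010
  110
  111
  010
  000
Read columns: 011001111000100

011001111000100


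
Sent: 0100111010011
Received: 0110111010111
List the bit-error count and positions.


XOR: 0010000000100

2 error(s) at position(s): 2, 10


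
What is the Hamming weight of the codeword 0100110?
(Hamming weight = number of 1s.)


Counting 1s in 0100110

3


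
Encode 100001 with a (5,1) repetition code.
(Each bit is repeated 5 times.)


Each bit -> 5 copies

111110000000000000000000011111


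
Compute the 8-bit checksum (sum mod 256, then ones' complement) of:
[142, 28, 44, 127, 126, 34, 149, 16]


Sum = 666 mod 256 = 154
Complement = 101

101


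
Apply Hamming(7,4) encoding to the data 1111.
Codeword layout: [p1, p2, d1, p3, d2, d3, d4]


Parity bits: p1=1, p2=1, p3=1

1111111


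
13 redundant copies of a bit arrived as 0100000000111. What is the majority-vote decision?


Ones: 4 out of 13
Threshold: 7

0 (4/13 voted 1)


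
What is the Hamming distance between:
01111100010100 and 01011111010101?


XOR: 00100011000001
Count of 1s: 4

4


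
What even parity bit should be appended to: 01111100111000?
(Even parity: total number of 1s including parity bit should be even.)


Number of 1s in data: 8
Parity bit: 0

0


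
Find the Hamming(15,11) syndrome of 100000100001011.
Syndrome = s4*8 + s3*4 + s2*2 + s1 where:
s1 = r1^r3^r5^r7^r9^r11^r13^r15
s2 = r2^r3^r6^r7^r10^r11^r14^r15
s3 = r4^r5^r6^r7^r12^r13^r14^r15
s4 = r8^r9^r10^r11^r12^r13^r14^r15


s1=1, s2=1, s3=0, s4=1

Syndrome = 11 (error at position 11)


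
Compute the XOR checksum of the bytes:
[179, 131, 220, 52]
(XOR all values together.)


XOR chain: 179 ^ 131 ^ 220 ^ 52 = 216

216


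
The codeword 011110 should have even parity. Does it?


Number of 1s: 4

Yes, parity is correct (4 ones)


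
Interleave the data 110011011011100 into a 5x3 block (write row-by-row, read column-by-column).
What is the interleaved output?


Matrix:
  110
  011
  011
  011
  100
Read columns: 100011111001110

100011111001110


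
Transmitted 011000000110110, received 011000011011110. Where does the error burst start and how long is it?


XOR: 000000011101000

Burst at position 7, length 5


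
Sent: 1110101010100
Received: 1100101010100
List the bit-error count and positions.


XOR: 0010000000000

1 error(s) at position(s): 2


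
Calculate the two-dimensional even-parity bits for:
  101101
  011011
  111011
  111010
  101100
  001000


Row parities: 001011
Column parities: 010011

Row P: 001011, Col P: 010011, Corner: 1


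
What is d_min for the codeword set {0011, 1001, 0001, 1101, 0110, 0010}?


Comparing all pairs, minimum distance: 1
Can detect 0 errors, correct 0 errors

1


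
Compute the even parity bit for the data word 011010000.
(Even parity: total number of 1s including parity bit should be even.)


Number of 1s in data: 3
Parity bit: 1

1


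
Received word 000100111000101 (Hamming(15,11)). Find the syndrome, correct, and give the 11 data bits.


Syndrome = 0: no error detected

Data: 00011000101 (no errors)


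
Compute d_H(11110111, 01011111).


XOR: 10101000
Count of 1s: 3

3


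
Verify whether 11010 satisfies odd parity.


Number of 1s: 3

Yes, parity is correct (3 ones)


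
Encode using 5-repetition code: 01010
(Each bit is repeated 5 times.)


Each bit -> 5 copies

0000011111000001111100000


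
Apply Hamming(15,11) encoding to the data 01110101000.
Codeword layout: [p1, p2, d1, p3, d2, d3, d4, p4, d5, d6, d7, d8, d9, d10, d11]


Parity bits: p1=0, p2=1, p3=0, p4=0

010011100101000


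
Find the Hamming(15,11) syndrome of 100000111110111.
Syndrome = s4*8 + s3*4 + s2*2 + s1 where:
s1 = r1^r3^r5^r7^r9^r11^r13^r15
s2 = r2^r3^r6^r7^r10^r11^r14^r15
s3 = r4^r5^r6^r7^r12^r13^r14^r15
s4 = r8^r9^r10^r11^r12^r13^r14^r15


s1=0, s2=1, s3=0, s4=1

Syndrome = 10 (error at position 10)


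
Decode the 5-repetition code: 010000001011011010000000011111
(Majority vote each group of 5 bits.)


Groups: 01000, 00010, 11011, 01000, 00000, 11111
Majority votes: 001001

001001


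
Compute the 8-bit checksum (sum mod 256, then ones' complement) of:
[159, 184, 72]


Sum = 415 mod 256 = 159
Complement = 96

96


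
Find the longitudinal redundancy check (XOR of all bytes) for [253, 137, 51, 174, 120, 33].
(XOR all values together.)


XOR chain: 253 ^ 137 ^ 51 ^ 174 ^ 120 ^ 33 = 176

176


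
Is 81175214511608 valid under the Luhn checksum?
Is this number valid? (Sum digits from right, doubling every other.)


Luhn sum = 44
44 mod 10 = 4

Invalid (Luhn sum mod 10 = 4)


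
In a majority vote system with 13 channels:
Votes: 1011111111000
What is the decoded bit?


Ones: 9 out of 13
Threshold: 7

1 (9/13 voted 1)


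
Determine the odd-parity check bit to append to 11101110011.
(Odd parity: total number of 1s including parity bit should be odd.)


Number of 1s in data: 8
Parity bit: 1

1


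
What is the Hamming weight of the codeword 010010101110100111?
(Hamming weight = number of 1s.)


Counting 1s in 010010101110100111

10


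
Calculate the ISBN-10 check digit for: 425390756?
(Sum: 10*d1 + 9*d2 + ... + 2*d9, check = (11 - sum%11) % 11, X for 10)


Weighted sum: 228
228 mod 11 = 8

Check digit: 3


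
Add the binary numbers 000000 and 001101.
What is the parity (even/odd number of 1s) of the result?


000000 = 0
001101 = 13
Sum = 13 = 1101
1s count = 3

odd parity (3 ones in 1101)


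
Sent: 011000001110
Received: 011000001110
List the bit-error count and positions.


XOR: 000000000000

0 errors (received matches sent)


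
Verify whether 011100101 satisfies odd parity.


Number of 1s: 5

Yes, parity is correct (5 ones)


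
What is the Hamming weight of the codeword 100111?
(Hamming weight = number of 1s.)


Counting 1s in 100111

4


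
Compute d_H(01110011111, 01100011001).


XOR: 00010000110
Count of 1s: 3

3


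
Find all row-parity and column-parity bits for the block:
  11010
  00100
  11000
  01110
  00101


Row parities: 11010
Column parities: 01101

Row P: 11010, Col P: 01101, Corner: 1


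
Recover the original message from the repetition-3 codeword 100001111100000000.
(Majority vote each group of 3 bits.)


Groups: 100, 001, 111, 100, 000, 000
Majority votes: 001000

001000


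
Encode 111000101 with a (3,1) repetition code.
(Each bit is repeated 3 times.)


Each bit -> 3 copies

111111111000000000111000111


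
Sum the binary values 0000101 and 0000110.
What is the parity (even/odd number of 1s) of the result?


0000101 = 5
0000110 = 6
Sum = 11 = 1011
1s count = 3

odd parity (3 ones in 1011)


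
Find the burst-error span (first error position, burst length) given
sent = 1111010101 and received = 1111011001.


XOR: 0000001100

Burst at position 6, length 2


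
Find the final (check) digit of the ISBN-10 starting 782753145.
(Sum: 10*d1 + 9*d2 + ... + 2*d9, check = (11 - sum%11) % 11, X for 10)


Weighted sum: 278
278 mod 11 = 3

Check digit: 8


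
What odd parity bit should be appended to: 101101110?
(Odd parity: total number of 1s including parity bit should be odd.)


Number of 1s in data: 6
Parity bit: 1

1


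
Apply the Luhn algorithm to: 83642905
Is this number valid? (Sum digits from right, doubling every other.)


Luhn sum = 35
35 mod 10 = 5

Invalid (Luhn sum mod 10 = 5)


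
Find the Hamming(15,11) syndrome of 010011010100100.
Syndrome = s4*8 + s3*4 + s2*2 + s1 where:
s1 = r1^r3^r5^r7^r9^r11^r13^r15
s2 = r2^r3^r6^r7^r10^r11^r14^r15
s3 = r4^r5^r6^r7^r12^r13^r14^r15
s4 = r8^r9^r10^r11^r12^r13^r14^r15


s1=0, s2=1, s3=1, s4=1

Syndrome = 14 (error at position 14)


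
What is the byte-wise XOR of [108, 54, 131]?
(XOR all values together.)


XOR chain: 108 ^ 54 ^ 131 = 217

217


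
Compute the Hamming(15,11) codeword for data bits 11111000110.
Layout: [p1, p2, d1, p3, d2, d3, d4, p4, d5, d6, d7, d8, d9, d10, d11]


Parity bits: p1=1, p2=0, p3=1, p4=1

101111111000110


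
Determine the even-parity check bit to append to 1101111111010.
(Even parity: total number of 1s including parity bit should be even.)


Number of 1s in data: 10
Parity bit: 0

0


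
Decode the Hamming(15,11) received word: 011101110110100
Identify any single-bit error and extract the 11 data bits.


Syndrome = 0: no error detected

Data: 10110110100 (no errors)


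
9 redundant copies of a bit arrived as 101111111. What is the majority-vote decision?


Ones: 8 out of 9
Threshold: 5

1 (8/9 voted 1)


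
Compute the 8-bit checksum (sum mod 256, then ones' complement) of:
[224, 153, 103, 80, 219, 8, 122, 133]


Sum = 1042 mod 256 = 18
Complement = 237

237


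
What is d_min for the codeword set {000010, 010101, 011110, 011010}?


Comparing all pairs, minimum distance: 1
Can detect 0 errors, correct 0 errors

1


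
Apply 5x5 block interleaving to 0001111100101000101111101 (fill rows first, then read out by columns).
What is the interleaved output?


Matrix:
  00011
  11100
  10100
  01011
  11101
Read columns: 0110101011011011001010011

0110101011011011001010011


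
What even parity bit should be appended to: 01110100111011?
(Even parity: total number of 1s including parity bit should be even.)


Number of 1s in data: 9
Parity bit: 1

1


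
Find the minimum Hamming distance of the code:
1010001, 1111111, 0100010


Comparing all pairs, minimum distance: 4
Can detect 3 errors, correct 1 errors

4


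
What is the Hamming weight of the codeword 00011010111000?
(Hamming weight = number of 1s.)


Counting 1s in 00011010111000

6


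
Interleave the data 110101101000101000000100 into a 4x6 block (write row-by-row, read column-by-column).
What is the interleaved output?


Matrix:
  110101
  101000
  101000
  000100
Read columns: 111010000110100100001000

111010000110100100001000


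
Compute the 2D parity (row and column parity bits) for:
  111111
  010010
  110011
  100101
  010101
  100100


Row parities: 000110
Column parities: 001010

Row P: 000110, Col P: 001010, Corner: 0


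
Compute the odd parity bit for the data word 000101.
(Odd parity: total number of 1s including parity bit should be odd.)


Number of 1s in data: 2
Parity bit: 1

1


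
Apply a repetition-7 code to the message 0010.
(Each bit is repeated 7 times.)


Each bit -> 7 copies

0000000000000011111110000000


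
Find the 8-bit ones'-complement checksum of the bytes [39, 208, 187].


Sum = 434 mod 256 = 178
Complement = 77

77


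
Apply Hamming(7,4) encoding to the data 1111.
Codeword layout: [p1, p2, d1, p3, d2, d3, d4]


Parity bits: p1=1, p2=1, p3=1

1111111


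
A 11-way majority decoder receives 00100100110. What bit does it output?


Ones: 4 out of 11
Threshold: 6

0 (4/11 voted 1)


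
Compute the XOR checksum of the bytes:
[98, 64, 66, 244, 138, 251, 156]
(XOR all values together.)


XOR chain: 98 ^ 64 ^ 66 ^ 244 ^ 138 ^ 251 ^ 156 = 121

121


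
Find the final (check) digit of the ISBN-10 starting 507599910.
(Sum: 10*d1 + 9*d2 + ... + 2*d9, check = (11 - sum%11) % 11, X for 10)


Weighted sum: 279
279 mod 11 = 4

Check digit: 7


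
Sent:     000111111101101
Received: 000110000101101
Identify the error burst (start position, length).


XOR: 000001111000000

Burst at position 5, length 4


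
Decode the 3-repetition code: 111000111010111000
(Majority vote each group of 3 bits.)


Groups: 111, 000, 111, 010, 111, 000
Majority votes: 101010

101010


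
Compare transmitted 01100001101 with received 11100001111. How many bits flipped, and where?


XOR: 10000000010

2 error(s) at position(s): 0, 9


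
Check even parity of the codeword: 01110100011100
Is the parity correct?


Number of 1s: 7

No, parity error (7 ones)


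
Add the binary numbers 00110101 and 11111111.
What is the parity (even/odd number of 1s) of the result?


00110101 = 53
11111111 = 255
Sum = 308 = 100110100
1s count = 4

even parity (4 ones in 100110100)


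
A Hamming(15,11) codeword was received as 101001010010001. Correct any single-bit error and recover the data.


Syndrome = 8: error at position 8

Data: 10100010001 (corrected bit 8)


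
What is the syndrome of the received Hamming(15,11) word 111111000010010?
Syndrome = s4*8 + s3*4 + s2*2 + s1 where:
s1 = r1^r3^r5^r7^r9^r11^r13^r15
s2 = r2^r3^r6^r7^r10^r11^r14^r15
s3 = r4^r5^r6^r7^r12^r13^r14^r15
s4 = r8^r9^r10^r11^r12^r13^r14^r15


s1=0, s2=1, s3=0, s4=0

Syndrome = 2 (error at position 2)


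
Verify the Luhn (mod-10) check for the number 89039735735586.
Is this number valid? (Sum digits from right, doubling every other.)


Luhn sum = 73
73 mod 10 = 3

Invalid (Luhn sum mod 10 = 3)


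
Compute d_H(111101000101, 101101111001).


XOR: 010000111100
Count of 1s: 5

5


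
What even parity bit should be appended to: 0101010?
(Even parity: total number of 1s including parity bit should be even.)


Number of 1s in data: 3
Parity bit: 1

1


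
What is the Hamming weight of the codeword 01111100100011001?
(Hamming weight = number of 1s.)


Counting 1s in 01111100100011001

9


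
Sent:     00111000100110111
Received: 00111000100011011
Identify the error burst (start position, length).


XOR: 00000000000101100

Burst at position 11, length 4


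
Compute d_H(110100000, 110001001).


XOR: 000101001
Count of 1s: 3

3


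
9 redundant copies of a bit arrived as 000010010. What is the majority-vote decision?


Ones: 2 out of 9
Threshold: 5

0 (2/9 voted 1)


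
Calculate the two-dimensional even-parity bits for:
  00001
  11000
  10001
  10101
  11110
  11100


Row parities: 100101
Column parities: 11111

Row P: 100101, Col P: 11111, Corner: 1


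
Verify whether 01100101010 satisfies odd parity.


Number of 1s: 5

Yes, parity is correct (5 ones)


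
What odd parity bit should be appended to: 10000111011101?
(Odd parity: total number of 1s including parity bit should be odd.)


Number of 1s in data: 8
Parity bit: 1

1


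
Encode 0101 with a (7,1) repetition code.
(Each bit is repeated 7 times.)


Each bit -> 7 copies

0000000111111100000001111111


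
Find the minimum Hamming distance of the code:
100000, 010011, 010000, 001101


Comparing all pairs, minimum distance: 2
Can detect 1 errors, correct 0 errors

2


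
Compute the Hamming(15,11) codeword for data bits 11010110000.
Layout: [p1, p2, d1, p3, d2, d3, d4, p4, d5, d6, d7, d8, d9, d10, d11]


Parity bits: p1=0, p2=0, p3=0, p4=0

001010100110000


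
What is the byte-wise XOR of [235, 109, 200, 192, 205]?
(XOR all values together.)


XOR chain: 235 ^ 109 ^ 200 ^ 192 ^ 205 = 67

67


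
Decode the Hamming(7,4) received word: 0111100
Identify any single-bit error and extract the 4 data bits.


Syndrome = 0: no error detected

Data: 1100 (no errors)


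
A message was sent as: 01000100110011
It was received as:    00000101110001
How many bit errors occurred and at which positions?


XOR: 01000001000010

3 error(s) at position(s): 1, 7, 12


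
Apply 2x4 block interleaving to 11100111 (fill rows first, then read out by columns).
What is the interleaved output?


Matrix:
  1110
  0111
Read columns: 10111101

10111101


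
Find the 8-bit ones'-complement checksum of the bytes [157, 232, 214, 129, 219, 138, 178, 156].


Sum = 1423 mod 256 = 143
Complement = 112

112


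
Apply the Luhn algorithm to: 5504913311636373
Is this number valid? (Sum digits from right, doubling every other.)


Luhn sum = 52
52 mod 10 = 2

Invalid (Luhn sum mod 10 = 2)


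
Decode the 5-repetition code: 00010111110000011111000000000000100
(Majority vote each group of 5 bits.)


Groups: 00010, 11111, 00000, 11111, 00000, 00000, 00100
Majority votes: 0101000

0101000


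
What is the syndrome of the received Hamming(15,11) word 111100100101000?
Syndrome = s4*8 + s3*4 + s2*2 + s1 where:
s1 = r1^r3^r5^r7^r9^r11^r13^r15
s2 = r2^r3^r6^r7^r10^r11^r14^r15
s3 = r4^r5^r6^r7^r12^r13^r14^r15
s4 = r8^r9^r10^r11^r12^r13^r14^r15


s1=1, s2=0, s3=1, s4=0

Syndrome = 5 (error at position 5)


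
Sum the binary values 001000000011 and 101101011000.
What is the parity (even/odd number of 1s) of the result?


001000000011 = 515
101101011000 = 2904
Sum = 3419 = 110101011011
1s count = 8

even parity (8 ones in 110101011011)


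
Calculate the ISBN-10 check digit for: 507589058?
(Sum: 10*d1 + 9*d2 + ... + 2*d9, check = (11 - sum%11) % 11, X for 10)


Weighted sum: 265
265 mod 11 = 1

Check digit: X


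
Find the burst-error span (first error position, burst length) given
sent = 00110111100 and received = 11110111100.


XOR: 11000000000

Burst at position 0, length 2


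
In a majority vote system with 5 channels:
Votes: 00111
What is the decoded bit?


Ones: 3 out of 5
Threshold: 3

1 (3/5 voted 1)


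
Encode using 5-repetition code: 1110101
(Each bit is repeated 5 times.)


Each bit -> 5 copies

11111111111111100000111110000011111


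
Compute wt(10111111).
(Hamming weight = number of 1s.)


Counting 1s in 10111111

7


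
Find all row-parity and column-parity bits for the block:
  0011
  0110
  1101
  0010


Row parities: 0011
Column parities: 1010

Row P: 0011, Col P: 1010, Corner: 0


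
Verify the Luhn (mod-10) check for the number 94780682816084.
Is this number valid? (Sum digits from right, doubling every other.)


Luhn sum = 63
63 mod 10 = 3

Invalid (Luhn sum mod 10 = 3)


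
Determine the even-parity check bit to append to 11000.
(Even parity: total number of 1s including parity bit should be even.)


Number of 1s in data: 2
Parity bit: 0

0


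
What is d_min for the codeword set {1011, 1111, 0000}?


Comparing all pairs, minimum distance: 1
Can detect 0 errors, correct 0 errors

1


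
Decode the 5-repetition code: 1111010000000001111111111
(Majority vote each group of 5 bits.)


Groups: 11110, 10000, 00000, 11111, 11111
Majority votes: 10011

10011


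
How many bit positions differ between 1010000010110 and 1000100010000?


XOR: 0010100000110
Count of 1s: 4

4


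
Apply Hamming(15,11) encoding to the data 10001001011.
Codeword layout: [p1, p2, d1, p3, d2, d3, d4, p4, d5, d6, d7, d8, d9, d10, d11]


Parity bits: p1=1, p2=1, p3=1, p4=0

111100001001011


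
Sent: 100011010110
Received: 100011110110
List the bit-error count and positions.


XOR: 000000100000

1 error(s) at position(s): 6


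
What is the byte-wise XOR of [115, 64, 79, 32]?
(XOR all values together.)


XOR chain: 115 ^ 64 ^ 79 ^ 32 = 92

92


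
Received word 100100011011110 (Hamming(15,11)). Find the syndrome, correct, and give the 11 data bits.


Syndrome = 0: no error detected

Data: 00001011110 (no errors)


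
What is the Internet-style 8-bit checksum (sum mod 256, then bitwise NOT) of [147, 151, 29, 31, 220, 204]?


Sum = 782 mod 256 = 14
Complement = 241

241


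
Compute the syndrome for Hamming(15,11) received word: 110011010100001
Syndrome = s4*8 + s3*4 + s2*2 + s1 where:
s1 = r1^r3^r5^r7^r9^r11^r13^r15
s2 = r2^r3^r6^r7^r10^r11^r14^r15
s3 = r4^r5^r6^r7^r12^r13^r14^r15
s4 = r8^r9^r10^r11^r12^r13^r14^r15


s1=1, s2=0, s3=1, s4=1

Syndrome = 13 (error at position 13)


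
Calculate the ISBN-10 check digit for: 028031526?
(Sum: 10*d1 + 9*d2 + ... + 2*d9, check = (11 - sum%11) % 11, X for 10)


Weighted sum: 143
143 mod 11 = 0

Check digit: 0


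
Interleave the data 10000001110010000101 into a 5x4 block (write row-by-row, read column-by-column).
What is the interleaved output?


Matrix:
  1000
  0001
  1100
  1000
  0101
Read columns: 10110001010000001001

10110001010000001001


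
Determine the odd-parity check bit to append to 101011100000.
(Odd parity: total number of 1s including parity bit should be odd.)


Number of 1s in data: 5
Parity bit: 0

0


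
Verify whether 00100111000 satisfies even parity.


Number of 1s: 4

Yes, parity is correct (4 ones)


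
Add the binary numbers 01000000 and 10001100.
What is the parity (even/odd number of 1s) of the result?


01000000 = 64
10001100 = 140
Sum = 204 = 11001100
1s count = 4

even parity (4 ones in 11001100)


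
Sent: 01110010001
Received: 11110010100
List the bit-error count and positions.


XOR: 10000000101

3 error(s) at position(s): 0, 8, 10


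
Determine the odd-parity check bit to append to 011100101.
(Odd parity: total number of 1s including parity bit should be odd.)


Number of 1s in data: 5
Parity bit: 0

0


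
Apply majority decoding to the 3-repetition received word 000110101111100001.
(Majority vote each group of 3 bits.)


Groups: 000, 110, 101, 111, 100, 001
Majority votes: 011100

011100


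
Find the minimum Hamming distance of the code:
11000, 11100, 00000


Comparing all pairs, minimum distance: 1
Can detect 0 errors, correct 0 errors

1


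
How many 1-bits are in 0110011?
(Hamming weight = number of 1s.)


Counting 1s in 0110011

4


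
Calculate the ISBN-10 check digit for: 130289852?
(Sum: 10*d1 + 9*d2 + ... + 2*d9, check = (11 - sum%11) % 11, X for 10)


Weighted sum: 195
195 mod 11 = 8

Check digit: 3


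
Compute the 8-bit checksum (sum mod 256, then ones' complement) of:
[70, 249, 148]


Sum = 467 mod 256 = 211
Complement = 44

44


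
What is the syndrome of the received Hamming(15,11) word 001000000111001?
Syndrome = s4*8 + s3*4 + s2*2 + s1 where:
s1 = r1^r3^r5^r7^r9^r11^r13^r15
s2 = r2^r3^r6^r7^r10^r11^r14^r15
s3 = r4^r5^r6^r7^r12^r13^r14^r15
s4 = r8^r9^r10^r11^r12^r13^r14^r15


s1=1, s2=0, s3=0, s4=0

Syndrome = 1 (error at position 1)


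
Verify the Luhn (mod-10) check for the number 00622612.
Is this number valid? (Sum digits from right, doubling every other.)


Luhn sum = 19
19 mod 10 = 9

Invalid (Luhn sum mod 10 = 9)


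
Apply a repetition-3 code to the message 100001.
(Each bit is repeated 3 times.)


Each bit -> 3 copies

111000000000000111


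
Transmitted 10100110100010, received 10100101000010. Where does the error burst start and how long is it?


XOR: 00000011100000

Burst at position 6, length 3


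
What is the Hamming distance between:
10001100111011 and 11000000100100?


XOR: 01001100011111
Count of 1s: 8

8


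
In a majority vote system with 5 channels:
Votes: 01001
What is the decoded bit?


Ones: 2 out of 5
Threshold: 3

0 (2/5 voted 1)


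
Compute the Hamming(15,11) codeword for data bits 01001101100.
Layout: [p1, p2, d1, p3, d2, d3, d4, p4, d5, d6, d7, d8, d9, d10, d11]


Parity bits: p1=1, p2=1, p3=1, p4=0

110110001101100


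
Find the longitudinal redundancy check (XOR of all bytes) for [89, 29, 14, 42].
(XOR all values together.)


XOR chain: 89 ^ 29 ^ 14 ^ 42 = 96

96


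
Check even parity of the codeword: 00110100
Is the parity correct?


Number of 1s: 3

No, parity error (3 ones)


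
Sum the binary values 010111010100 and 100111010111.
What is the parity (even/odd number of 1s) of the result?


010111010100 = 1492
100111010111 = 2519
Sum = 4011 = 111110101011
1s count = 9

odd parity (9 ones in 111110101011)
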